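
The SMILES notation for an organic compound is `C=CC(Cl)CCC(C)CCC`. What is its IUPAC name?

3-chloro-6-methylnon-1-ene

Counting along the main chain through the multiple bond gives 9 carbons: the parent is nonane.
A C=C double bond in the chain gives the infix -ene-.
The numbering direction is chosen so that numbering from this end puts the double bond at C-1 rather than C-8.
With this numbering: the double bond between C-1 and C-2; a chloro group at C-3; a methyl group at C-6.
Prefixes are listed alphabetically: chloro, methyl.
Assembling the pieces gives 3-chloro-6-methylnon-1-ene.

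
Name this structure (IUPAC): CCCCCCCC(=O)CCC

undecan-4-one

Counting along the main chain through the carbonyl gives 11 carbons: the parent is undecane.
The principal characteristic group is a ketone (C=O on an internal carbon), named with the suffix -one.
Number the chain so that numbering from this end puts the carbonyl group at C-4 rather than C-8.
That gives the carbonyl at C-4.
The name is undecan-4-one.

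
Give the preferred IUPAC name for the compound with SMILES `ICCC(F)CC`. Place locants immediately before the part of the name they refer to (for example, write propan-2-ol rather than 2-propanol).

3-fluoro-1-iodopentane

The longest carbon chain is 5 atoms: the parent is pentane.
Number the chain so that the substituent locant set {1,3} is lower than {3,5} at the first point of difference.
That gives a fluoro group at C-3; an iodo group at C-1.
Substituent prefixes are cited in alphabetical order (multiplying prefixes like di-/tri- are ignored for ordering).
The name is 3-fluoro-1-iodopentane.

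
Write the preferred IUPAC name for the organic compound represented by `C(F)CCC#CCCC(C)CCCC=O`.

12-fluoro-5-methyldodec-8-ynal

Counting along the main chain through the –CHO group and the multiple bond gives 12 carbons: the parent is dodecane.
An aldehyde (terminal –CHO) is the principal characteristic group, giving the suffix -al.
The chain contains a C≡C triple bond, so the unsaturation ending is -yne.
Choose the numbering such that the aldehyde carbon is C-1 by definition.
That gives the triple bond between C-8 and C-9; a fluoro group at C-12; a methyl group at C-5.
The substituents are ordered alphabetically, ignoring any di-/tri- multipliers.
The name is 12-fluoro-5-methyldodec-8-ynal.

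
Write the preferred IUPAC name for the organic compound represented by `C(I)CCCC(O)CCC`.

8-iodooctan-4-ol

The longest chain bearing the –OH group is 8 carbons long (octane).
An alcohol (–OH) is the principal characteristic group, giving the suffix -ol.
Number the chain so that numbering from this end puts the hydroxyl group at C-4 rather than C-5.
This places the hydroxyl at C-4; an iodo group at C-8.
Putting it together: 8-iodooctan-4-ol.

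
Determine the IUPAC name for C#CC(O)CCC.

hex-1-yn-3-ol

The longest chain bearing the –OH group and the multiple bond is 6 carbons long (hexane).
The principal characteristic group is an alcohol (–OH), named with the suffix -ol.
There is one C≡C triple bond, indicated by the ending -yne.
The numbering direction is chosen so that numbering from this end puts the hydroxyl group at C-3 rather than C-4.
With this numbering: the hydroxyl at C-3; the triple bond between C-1 and C-2.
The name is hex-1-yn-3-ol.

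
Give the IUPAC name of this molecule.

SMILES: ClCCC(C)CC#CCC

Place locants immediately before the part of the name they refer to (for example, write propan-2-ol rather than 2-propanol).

Counting along the main chain through the multiple bond gives 8 carbons: the parent is octane.
A C≡C triple bond in the chain gives the infix -yne-.
Number the chain so that numbering from this end puts the triple bond at C-3 rather than C-5.
With this numbering: the triple bond between C-3 and C-4; a chloro group at C-8; a methyl group at C-6.
The substituents are ordered alphabetically, ignoring any di-/tri- multipliers.
Putting it together: 8-chloro-6-methyloct-3-yne.

8-chloro-6-methyloct-3-yne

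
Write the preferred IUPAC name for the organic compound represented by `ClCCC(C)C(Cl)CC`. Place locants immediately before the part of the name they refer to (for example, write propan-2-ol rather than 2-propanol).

1,4-dichloro-3-methylhexane

The parent chain contains 6 carbons (hexane).
Choose the numbering such that the substituent locant set {1,3,4} is lower than {3,4,6} at the first point of difference.
With this numbering: chloro groups at C-1 and C-4; a methyl group at C-3.
The substituents are ordered alphabetically, ignoring any di-/tri- multipliers.
Assembling the pieces gives 1,4-dichloro-3-methylhexane.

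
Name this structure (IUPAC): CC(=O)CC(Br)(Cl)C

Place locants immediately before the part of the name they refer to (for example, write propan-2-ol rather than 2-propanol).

Counting along the main chain through the carbonyl gives 5 carbons: the parent is pentane.
The principal characteristic group is a ketone (C=O on an internal carbon), named with the suffix -one.
Choose the numbering such that numbering from this end puts the carbonyl group at C-2 rather than C-4.
With this numbering: the carbonyl at C-2; a bromo group at C-4; a chloro group at C-4.
The substituents are ordered alphabetically, ignoring any di-/tri- multipliers.
The name is 4-bromo-4-chloropentan-2-one.

4-bromo-4-chloropentan-2-one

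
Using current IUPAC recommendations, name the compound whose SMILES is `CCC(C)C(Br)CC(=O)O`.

The longest carbon chain that includes the –COOH group has 6 carbons, so the parent hydride is hexane.
A carboxylic acid (terminal –COOH) is the principal characteristic group, giving the suffix -oic acid.
Number the chain so that the carboxylic acid carbon is C-1 by definition.
This places a bromo group at C-3; a methyl group at C-4.
The substituents are ordered alphabetically, ignoring any di-/tri- multipliers.
Putting it together: 3-bromo-4-methylhexanoic acid.

3-bromo-4-methylhexanoic acid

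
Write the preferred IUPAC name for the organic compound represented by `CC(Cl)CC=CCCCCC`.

The longest chain bearing the multiple bond is 10 carbons long (decane).
A C=C double bond in the chain gives the infix -ene-.
The numbering direction is chosen so that numbering from this end puts the double bond at C-4 rather than C-6.
With this numbering: the double bond between C-4 and C-5; a chloro group at C-2.
Assembling the pieces gives 2-chlorodec-4-ene.

2-chlorodec-4-ene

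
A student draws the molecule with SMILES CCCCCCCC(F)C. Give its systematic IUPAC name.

2-fluorononane

The longest continuous carbon chain has 9 atoms, so the parent hydride is nonane.
Choose the numbering such that the substituent locant set {2} is lower than {8} at the first point of difference.
That gives a fluoro group at C-2.
Putting it together: 2-fluorononane.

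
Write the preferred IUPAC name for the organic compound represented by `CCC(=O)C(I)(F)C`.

2-fluoro-2-iodopentan-3-one

Counting along the main chain through the carbonyl gives 5 carbons: the parent is pentane.
The principal characteristic group is a ketone (C=O on an internal carbon), named with the suffix -one.
Choose the numbering such that the substituent locant set {2,2} is lower than {4,4} at the first point of difference.
That gives the carbonyl at C-3; a fluoro group at C-2; an iodo group at C-2.
Substituent prefixes are cited in alphabetical order (multiplying prefixes like di-/tri- are ignored for ordering).
The name is 2-fluoro-2-iodopentan-3-one.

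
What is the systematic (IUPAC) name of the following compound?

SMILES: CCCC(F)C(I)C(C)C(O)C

5-fluoro-4-iodo-3-methyloctan-2-ol

The longest carbon chain that includes the –OH group has 8 carbons, so the parent hydride is octane.
The highest-priority functional group is an alcohol (–OH), so the name ends in -ol.
Number the chain so that numbering from this end puts the hydroxyl group at C-2 rather than C-7.
This places the hydroxyl at C-2; a fluoro group at C-5; an iodo group at C-4; a methyl group at C-3.
The substituents are ordered alphabetically, ignoring any di-/tri- multipliers.
The name is 5-fluoro-4-iodo-3-methyloctan-2-ol.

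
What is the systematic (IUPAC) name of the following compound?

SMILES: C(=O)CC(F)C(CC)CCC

4-ethyl-3-fluoroheptanal

Counting along the main chain through the –CHO group gives 7 carbons: the parent is heptane.
An aldehyde (terminal –CHO) is the principal characteristic group, giving the suffix -al.
The numbering direction is chosen so that the aldehyde carbon is C-1 by definition.
That gives an ethyl group at C-4; a fluoro group at C-3.
Substituent prefixes are cited in alphabetical order (multiplying prefixes like di-/tri- are ignored for ordering).
Assembling the pieces gives 4-ethyl-3-fluoroheptanal.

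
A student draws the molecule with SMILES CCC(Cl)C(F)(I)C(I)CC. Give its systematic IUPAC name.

The longest carbon chain is 7 atoms: the parent is heptane.
Choose the numbering such that the locant sets are identical either way, so the alphabetically earlier chloro substituent takes the lower locant (3 rather than 5).
With this numbering: a chloro group at C-3; a fluoro group at C-4; iodo groups at C-4 and C-5.
Prefixes are listed alphabetically: chloro, fluoro, iodo.
The name is 3-chloro-4-fluoro-4,5-diiodoheptane.

3-chloro-4-fluoro-4,5-diiodoheptane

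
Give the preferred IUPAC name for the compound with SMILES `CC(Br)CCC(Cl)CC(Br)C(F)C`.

3,8-dibromo-5-chloro-2-fluorononane

The longest continuous carbon chain has 9 atoms, so the parent hydride is nonane.
Choose the numbering such that the substituent locant set {2,3,5,8} is lower than {2,5,7,8} at the first point of difference.
That gives bromo groups at C-3 and C-8; a chloro group at C-5; a fluoro group at C-2.
Substituent prefixes are cited in alphabetical order (multiplying prefixes like di-/tri- are ignored for ordering).
Assembling the pieces gives 3,8-dibromo-5-chloro-2-fluorononane.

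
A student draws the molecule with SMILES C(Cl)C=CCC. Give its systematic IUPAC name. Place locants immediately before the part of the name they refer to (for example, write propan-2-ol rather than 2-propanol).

Counting along the main chain through the multiple bond gives 5 carbons: the parent is pentane.
There is one C=C double bond, indicated by the ending -ene.
The numbering direction is chosen so that numbering from this end puts the double bond at C-2 rather than C-3.
This places the double bond between C-2 and C-3; a chloro group at C-1.
Assembling the pieces gives 1-chloropent-2-ene.

1-chloropent-2-ene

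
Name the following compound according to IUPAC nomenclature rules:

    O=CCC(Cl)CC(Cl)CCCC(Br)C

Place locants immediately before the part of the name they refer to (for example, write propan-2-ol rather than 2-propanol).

9-bromo-3,5-dichlorodecanal

The longest carbon chain that includes the –CHO group has 10 carbons, so the parent hydride is decane.
The principal characteristic group is an aldehyde (terminal –CHO), named with the suffix -al.
The numbering direction is chosen so that the aldehyde carbon is C-1 by definition.
With this numbering: a bromo group at C-9; chloro groups at C-3 and C-5.
Prefixes are listed alphabetically: bromo, chloro.
The name is 9-bromo-3,5-dichlorodecanal.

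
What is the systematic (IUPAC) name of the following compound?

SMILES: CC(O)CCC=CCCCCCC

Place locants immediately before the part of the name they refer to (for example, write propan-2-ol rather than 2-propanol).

dodec-5-en-2-ol

The longest chain bearing the –OH group and the multiple bond is 12 carbons long (dodecane).
An alcohol (–OH) is the principal characteristic group, giving the suffix -ol.
A C=C double bond in the chain gives the infix -ene-.
Number the chain so that numbering from this end puts the hydroxyl group at C-2 rather than C-11.
That gives the hydroxyl at C-2; the double bond between C-5 and C-6.
Assembling the pieces gives dodec-5-en-2-ol.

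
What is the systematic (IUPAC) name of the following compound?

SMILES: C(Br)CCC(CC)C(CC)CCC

The longest continuous carbon chain has 8 atoms, so the parent hydride is octane.
Number the chain so that the substituent locant set {1,4,5} is lower than {4,5,8} at the first point of difference.
That gives a bromo group at C-1; ethyl groups at C-4 and C-5.
Prefixes are listed alphabetically: bromo, ethyl.
Putting it together: 1-bromo-4,5-diethyloctane.

1-bromo-4,5-diethyloctane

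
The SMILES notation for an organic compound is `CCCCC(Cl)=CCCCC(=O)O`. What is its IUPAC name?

Counting along the main chain through the –COOH group and the multiple bond gives 10 carbons: the parent is decane.
A carboxylic acid (terminal –COOH) is the principal characteristic group, giving the suffix -oic acid.
There is one C=C double bond, indicated by the ending -ene.
The numbering direction is chosen so that the carboxylic acid carbon is C-1 by definition.
That gives the double bond between C-5 and C-6; a chloro group at C-6.
Putting it together: 6-chlorodec-5-enoic acid.

6-chlorodec-5-enoic acid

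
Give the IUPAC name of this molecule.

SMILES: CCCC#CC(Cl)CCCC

6-chlorodec-4-yne

The longest chain bearing the multiple bond is 10 carbons long (decane).
The chain contains a C≡C triple bond, so the unsaturation ending is -yne.
Choose the numbering such that numbering from this end puts the triple bond at C-4 rather than C-6.
This places the triple bond between C-4 and C-5; a chloro group at C-6.
The name is 6-chlorodec-4-yne.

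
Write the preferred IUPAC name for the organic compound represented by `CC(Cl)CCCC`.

2-chlorohexane

The parent chain contains 6 carbons (hexane).
Choose the numbering such that the substituent locant set {2} is lower than {5} at the first point of difference.
This places a chloro group at C-2.
The name is 2-chlorohexane.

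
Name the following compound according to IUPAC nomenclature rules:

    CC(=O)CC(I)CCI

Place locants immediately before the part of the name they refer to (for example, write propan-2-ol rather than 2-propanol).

4,6-diiodohexan-2-one

The longest chain bearing the carbonyl is 6 carbons long (hexane).
The principal characteristic group is a ketone (C=O on an internal carbon), named with the suffix -one.
The numbering direction is chosen so that numbering from this end puts the carbonyl group at C-2 rather than C-5.
That gives the carbonyl at C-2; iodo groups at C-4 and C-6.
Putting it together: 4,6-diiodohexan-2-one.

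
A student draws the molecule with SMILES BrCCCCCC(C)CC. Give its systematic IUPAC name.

The parent chain contains 8 carbons (octane).
Number the chain so that the substituent locant set {1,6} is lower than {3,8} at the first point of difference.
This places a bromo group at C-1; a methyl group at C-6.
Prefixes are listed alphabetically: bromo, methyl.
Assembling the pieces gives 1-bromo-6-methyloctane.

1-bromo-6-methyloctane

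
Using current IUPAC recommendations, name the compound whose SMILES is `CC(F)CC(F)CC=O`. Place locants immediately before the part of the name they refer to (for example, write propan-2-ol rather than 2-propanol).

Counting along the main chain through the –CHO group gives 6 carbons: the parent is hexane.
An aldehyde (terminal –CHO) is the principal characteristic group, giving the suffix -al.
Choose the numbering such that the aldehyde carbon is C-1 by definition.
That gives fluoro groups at C-3 and C-5.
Assembling the pieces gives 3,5-difluorohexanal.

3,5-difluorohexanal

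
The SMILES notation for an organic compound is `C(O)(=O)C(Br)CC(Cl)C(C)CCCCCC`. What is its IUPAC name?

2-bromo-4-chloro-5-methylundecanoic acid

Counting along the main chain through the –COOH group gives 11 carbons: the parent is undecane.
The principal characteristic group is a carboxylic acid (terminal –COOH), named with the suffix -oic acid.
The numbering direction is chosen so that the carboxylic acid carbon is C-1 by definition.
This places a bromo group at C-2; a chloro group at C-4; a methyl group at C-5.
Substituent prefixes are cited in alphabetical order (multiplying prefixes like di-/tri- are ignored for ordering).
Assembling the pieces gives 2-bromo-4-chloro-5-methylundecanoic acid.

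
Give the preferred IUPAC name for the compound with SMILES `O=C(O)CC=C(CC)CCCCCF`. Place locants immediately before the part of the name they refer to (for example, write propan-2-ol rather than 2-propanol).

The longest carbon chain that includes the –COOH group and the multiple bond has 9 carbons, so the parent hydride is nonane.
The highest-priority functional group is a carboxylic acid (terminal –COOH), so the name ends in -oic acid.
There is one C=C double bond, indicated by the ending -ene.
The numbering direction is chosen so that the carboxylic acid carbon is C-1 by definition.
This places the double bond between C-3 and C-4; an ethyl group at C-4; a fluoro group at C-9.
The substituents are ordered alphabetically, ignoring any di-/tri- multipliers.
The name is 4-ethyl-9-fluoronon-3-enoic acid.

4-ethyl-9-fluoronon-3-enoic acid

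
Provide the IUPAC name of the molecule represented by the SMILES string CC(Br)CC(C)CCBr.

The longest continuous carbon chain has 6 atoms, so the parent hydride is hexane.
Number the chain so that the substituent locant set {1,3,5} is lower than {2,4,6} at the first point of difference.
This places bromo groups at C-1 and C-5; a methyl group at C-3.
Substituent prefixes are cited in alphabetical order (multiplying prefixes like di-/tri- are ignored for ordering).
Assembling the pieces gives 1,5-dibromo-3-methylhexane.

1,5-dibromo-3-methylhexane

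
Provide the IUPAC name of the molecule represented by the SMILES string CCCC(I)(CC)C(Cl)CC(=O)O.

The longest chain bearing the –COOH group is 7 carbons long (heptane).
A carboxylic acid (terminal –COOH) is the principal characteristic group, giving the suffix -oic acid.
Choose the numbering such that the carboxylic acid carbon is C-1 by definition.
That gives a chloro group at C-3; an ethyl group at C-4; an iodo group at C-4.
The substituents are ordered alphabetically, ignoring any di-/tri- multipliers.
Putting it together: 3-chloro-4-ethyl-4-iodoheptanoic acid.

3-chloro-4-ethyl-4-iodoheptanoic acid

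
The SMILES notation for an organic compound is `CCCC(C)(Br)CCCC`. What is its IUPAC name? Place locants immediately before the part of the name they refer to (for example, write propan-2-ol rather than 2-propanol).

4-bromo-4-methyloctane

The longest continuous carbon chain has 8 atoms, so the parent hydride is octane.
Number the chain so that the substituent locant set {4,4} is lower than {5,5} at the first point of difference.
With this numbering: a bromo group at C-4; a methyl group at C-4.
Prefixes are listed alphabetically: bromo, methyl.
Putting it together: 4-bromo-4-methyloctane.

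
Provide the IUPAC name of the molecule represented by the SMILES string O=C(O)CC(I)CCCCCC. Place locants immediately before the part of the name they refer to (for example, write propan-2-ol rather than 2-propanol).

Counting along the main chain through the –COOH group gives 9 carbons: the parent is nonane.
The principal characteristic group is a carboxylic acid (terminal –COOH), named with the suffix -oic acid.
Choose the numbering such that the carboxylic acid carbon is C-1 by definition.
This places an iodo group at C-3.
Putting it together: 3-iodononanoic acid.

3-iodononanoic acid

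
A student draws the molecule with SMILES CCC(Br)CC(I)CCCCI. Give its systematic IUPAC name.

7-bromo-1,5-diiodononane

The parent chain contains 9 carbons (nonane).
The numbering direction is chosen so that the substituent locant set {1,5,7} is lower than {3,5,9} at the first point of difference.
This places a bromo group at C-7; iodo groups at C-1 and C-5.
Prefixes are listed alphabetically: bromo, iodo.
Assembling the pieces gives 7-bromo-1,5-diiodononane.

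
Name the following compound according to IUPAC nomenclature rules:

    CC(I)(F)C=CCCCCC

2-fluoro-2-iodonon-3-ene

The longest carbon chain that includes the multiple bond has 9 carbons, so the parent hydride is nonane.
There is one C=C double bond, indicated by the ending -ene.
Number the chain so that numbering from this end puts the double bond at C-3 rather than C-6.
With this numbering: the double bond between C-3 and C-4; a fluoro group at C-2; an iodo group at C-2.
Substituent prefixes are cited in alphabetical order (multiplying prefixes like di-/tri- are ignored for ordering).
The name is 2-fluoro-2-iodonon-3-ene.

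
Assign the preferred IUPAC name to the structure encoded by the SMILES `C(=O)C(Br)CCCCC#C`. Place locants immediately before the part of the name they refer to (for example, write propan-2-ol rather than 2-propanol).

Counting along the main chain through the –CHO group and the multiple bond gives 8 carbons: the parent is octane.
The principal characteristic group is an aldehyde (terminal –CHO), named with the suffix -al.
The chain contains a C≡C triple bond, so the unsaturation ending is -yne.
The numbering direction is chosen so that the aldehyde carbon is C-1 by definition.
That gives the triple bond between C-7 and C-8; a bromo group at C-2.
Assembling the pieces gives 2-bromooct-7-ynal.

2-bromooct-7-ynal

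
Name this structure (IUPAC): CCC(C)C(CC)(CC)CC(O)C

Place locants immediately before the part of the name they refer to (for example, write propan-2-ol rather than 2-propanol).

4,4-diethyl-5-methylheptan-2-ol

The longest carbon chain that includes the –OH group has 7 carbons, so the parent hydride is heptane.
The principal characteristic group is an alcohol (–OH), named with the suffix -ol.
Number the chain so that numbering from this end puts the hydroxyl group at C-2 rather than C-6.
With this numbering: the hydroxyl at C-2; two ethyl groups at C-4; a methyl group at C-5.
Prefixes are listed alphabetically: ethyl, methyl.
Putting it together: 4,4-diethyl-5-methylheptan-2-ol.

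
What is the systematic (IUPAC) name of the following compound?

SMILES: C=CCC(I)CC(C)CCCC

4-iodo-6-methyldec-1-ene

Counting along the main chain through the multiple bond gives 10 carbons: the parent is decane.
A C=C double bond in the chain gives the infix -ene-.
Number the chain so that numbering from this end puts the double bond at C-1 rather than C-9.
That gives the double bond between C-1 and C-2; an iodo group at C-4; a methyl group at C-6.
Substituent prefixes are cited in alphabetical order (multiplying prefixes like di-/tri- are ignored for ordering).
Assembling the pieces gives 4-iodo-6-methyldec-1-ene.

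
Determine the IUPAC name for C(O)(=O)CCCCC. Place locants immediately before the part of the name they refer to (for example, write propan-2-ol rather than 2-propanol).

hexanoic acid

The longest carbon chain that includes the –COOH group has 6 carbons, so the parent hydride is hexane.
The highest-priority functional group is a carboxylic acid (terminal –COOH), so the name ends in -oic acid.
The numbering direction is chosen so that the carboxylic acid carbon is C-1 by definition.
The name is hexanoic acid.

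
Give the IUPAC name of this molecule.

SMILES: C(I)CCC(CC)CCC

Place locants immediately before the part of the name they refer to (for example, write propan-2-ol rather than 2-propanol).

4-ethyl-1-iodoheptane

The longest carbon chain is 7 atoms: the parent is heptane.
Choose the numbering such that the substituent locant set {1,4} is lower than {4,7} at the first point of difference.
This places an ethyl group at C-4; an iodo group at C-1.
Substituent prefixes are cited in alphabetical order (multiplying prefixes like di-/tri- are ignored for ordering).
The name is 4-ethyl-1-iodoheptane.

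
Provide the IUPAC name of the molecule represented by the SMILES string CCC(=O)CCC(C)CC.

The longest chain bearing the carbonyl is 8 carbons long (octane).
A ketone (C=O on an internal carbon) is the principal characteristic group, giving the suffix -one.
The numbering direction is chosen so that numbering from this end puts the carbonyl group at C-3 rather than C-6.
This places the carbonyl at C-3; a methyl group at C-6.
Assembling the pieces gives 6-methyloctan-3-one.

6-methyloctan-3-one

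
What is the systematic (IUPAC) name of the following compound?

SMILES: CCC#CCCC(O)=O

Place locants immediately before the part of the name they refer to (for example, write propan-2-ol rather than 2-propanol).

hept-4-ynoic acid

The longest chain bearing the –COOH group and the multiple bond is 7 carbons long (heptane).
The highest-priority functional group is a carboxylic acid (terminal –COOH), so the name ends in -oic acid.
The chain contains a C≡C triple bond, so the unsaturation ending is -yne.
Choose the numbering such that the carboxylic acid carbon is C-1 by definition.
With this numbering: the triple bond between C-4 and C-5.
The name is hept-4-ynoic acid.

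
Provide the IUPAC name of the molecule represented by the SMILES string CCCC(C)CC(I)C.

2-iodo-4-methylheptane

The longest continuous carbon chain has 7 atoms, so the parent hydride is heptane.
The numbering direction is chosen so that the substituent locant set {2,4} is lower than {4,6} at the first point of difference.
That gives an iodo group at C-2; a methyl group at C-4.
Substituent prefixes are cited in alphabetical order (multiplying prefixes like di-/tri- are ignored for ordering).
Putting it together: 2-iodo-4-methylheptane.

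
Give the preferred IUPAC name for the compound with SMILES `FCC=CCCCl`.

5-chloro-1-fluoropent-2-ene

Counting along the main chain through the multiple bond gives 5 carbons: the parent is pentane.
The chain contains a C=C double bond, so the unsaturation ending is -ene.
Choose the numbering such that numbering from this end puts the double bond at C-2 rather than C-3.
That gives the double bond between C-2 and C-3; a chloro group at C-5; a fluoro group at C-1.
Prefixes are listed alphabetically: chloro, fluoro.
Assembling the pieces gives 5-chloro-1-fluoropent-2-ene.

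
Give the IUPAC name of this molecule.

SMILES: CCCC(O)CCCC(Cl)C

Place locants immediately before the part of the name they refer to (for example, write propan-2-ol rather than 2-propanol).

8-chlorononan-4-ol

The longest carbon chain that includes the –OH group has 9 carbons, so the parent hydride is nonane.
An alcohol (–OH) is the principal characteristic group, giving the suffix -ol.
Number the chain so that numbering from this end puts the hydroxyl group at C-4 rather than C-6.
With this numbering: the hydroxyl at C-4; a chloro group at C-8.
Putting it together: 8-chlorononan-4-ol.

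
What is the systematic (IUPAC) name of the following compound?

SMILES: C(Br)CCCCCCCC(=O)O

The longest chain bearing the –COOH group is 9 carbons long (nonane).
The principal characteristic group is a carboxylic acid (terminal –COOH), named with the suffix -oic acid.
The numbering direction is chosen so that the carboxylic acid carbon is C-1 by definition.
With this numbering: a bromo group at C-9.
Putting it together: 9-bromononanoic acid.

9-bromononanoic acid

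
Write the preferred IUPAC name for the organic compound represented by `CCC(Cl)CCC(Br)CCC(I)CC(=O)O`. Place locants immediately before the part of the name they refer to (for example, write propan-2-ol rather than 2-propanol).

Counting along the main chain through the –COOH group gives 11 carbons: the parent is undecane.
The principal characteristic group is a carboxylic acid (terminal –COOH), named with the suffix -oic acid.
Number the chain so that the carboxylic acid carbon is C-1 by definition.
This places a bromo group at C-6; a chloro group at C-9; an iodo group at C-3.
Substituent prefixes are cited in alphabetical order (multiplying prefixes like di-/tri- are ignored for ordering).
The name is 6-bromo-9-chloro-3-iodoundecanoic acid.

6-bromo-9-chloro-3-iodoundecanoic acid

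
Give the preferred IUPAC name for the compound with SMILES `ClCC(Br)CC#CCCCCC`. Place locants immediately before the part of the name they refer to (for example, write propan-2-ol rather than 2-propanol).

Counting along the main chain through the multiple bond gives 10 carbons: the parent is decane.
A C≡C triple bond in the chain gives the infix -yne-.
Choose the numbering such that numbering from this end puts the triple bond at C-4 rather than C-6.
That gives the triple bond between C-4 and C-5; a bromo group at C-2; a chloro group at C-1.
Prefixes are listed alphabetically: bromo, chloro.
The name is 2-bromo-1-chlorodec-4-yne.

2-bromo-1-chlorodec-4-yne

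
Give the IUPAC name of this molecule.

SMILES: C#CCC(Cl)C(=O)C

The longest chain bearing the carbonyl and the multiple bond is 6 carbons long (hexane).
The principal characteristic group is a ketone (C=O on an internal carbon), named with the suffix -one.
There is one C≡C triple bond, indicated by the ending -yne.
Choose the numbering such that numbering from this end puts the carbonyl group at C-2 rather than C-5.
With this numbering: the carbonyl at C-2; the triple bond between C-5 and C-6; a chloro group at C-3.
Assembling the pieces gives 3-chlorohex-5-yn-2-one.

3-chlorohex-5-yn-2-one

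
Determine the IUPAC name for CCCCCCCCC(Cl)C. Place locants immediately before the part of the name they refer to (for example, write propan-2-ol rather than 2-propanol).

2-chlorodecane

The longest carbon chain is 10 atoms: the parent is decane.
Choose the numbering such that the substituent locant set {2} is lower than {9} at the first point of difference.
That gives a chloro group at C-2.
The name is 2-chlorodecane.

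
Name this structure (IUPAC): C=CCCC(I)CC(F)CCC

7-fluoro-5-iododec-1-ene

Counting along the main chain through the multiple bond gives 10 carbons: the parent is decane.
The chain contains a C=C double bond, so the unsaturation ending is -ene.
Choose the numbering such that numbering from this end puts the double bond at C-1 rather than C-9.
With this numbering: the double bond between C-1 and C-2; a fluoro group at C-7; an iodo group at C-5.
Prefixes are listed alphabetically: fluoro, iodo.
The name is 7-fluoro-5-iododec-1-ene.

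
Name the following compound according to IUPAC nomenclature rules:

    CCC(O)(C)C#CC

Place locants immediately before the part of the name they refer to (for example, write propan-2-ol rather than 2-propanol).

3-methylhex-4-yn-3-ol

The longest carbon chain that includes the –OH group and the multiple bond has 6 carbons, so the parent hydride is hexane.
The principal characteristic group is an alcohol (–OH), named with the suffix -ol.
A C≡C triple bond in the chain gives the infix -yne-.
Number the chain so that numbering from this end puts the hydroxyl group at C-3 rather than C-4.
That gives the hydroxyl at C-3; the triple bond between C-4 and C-5; a methyl group at C-3.
Assembling the pieces gives 3-methylhex-4-yn-3-ol.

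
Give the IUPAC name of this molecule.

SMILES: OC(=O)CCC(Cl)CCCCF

The longest carbon chain that includes the –COOH group has 8 carbons, so the parent hydride is octane.
A carboxylic acid (terminal –COOH) is the principal characteristic group, giving the suffix -oic acid.
The numbering direction is chosen so that the carboxylic acid carbon is C-1 by definition.
With this numbering: a chloro group at C-4; a fluoro group at C-8.
Prefixes are listed alphabetically: chloro, fluoro.
Putting it together: 4-chloro-8-fluorooctanoic acid.

4-chloro-8-fluorooctanoic acid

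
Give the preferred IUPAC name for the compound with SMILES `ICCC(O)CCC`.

1-iodohexan-3-ol

The longest chain bearing the –OH group is 6 carbons long (hexane).
The principal characteristic group is an alcohol (–OH), named with the suffix -ol.
Choose the numbering such that numbering from this end puts the hydroxyl group at C-3 rather than C-4.
This places the hydroxyl at C-3; an iodo group at C-1.
The name is 1-iodohexan-3-ol.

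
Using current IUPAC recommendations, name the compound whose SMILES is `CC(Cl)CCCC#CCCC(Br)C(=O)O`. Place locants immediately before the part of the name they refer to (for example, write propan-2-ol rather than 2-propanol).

The longest chain bearing the –COOH group and the multiple bond is 11 carbons long (undecane).
A carboxylic acid (terminal –COOH) is the principal characteristic group, giving the suffix -oic acid.
There is one C≡C triple bond, indicated by the ending -yne.
The numbering direction is chosen so that the carboxylic acid carbon is C-1 by definition.
With this numbering: the triple bond between C-5 and C-6; a bromo group at C-2; a chloro group at C-10.
Substituent prefixes are cited in alphabetical order (multiplying prefixes like di-/tri- are ignored for ordering).
The name is 2-bromo-10-chloroundec-5-ynoic acid.

2-bromo-10-chloroundec-5-ynoic acid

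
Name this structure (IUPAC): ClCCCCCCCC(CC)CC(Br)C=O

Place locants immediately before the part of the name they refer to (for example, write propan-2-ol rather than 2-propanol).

2-bromo-11-chloro-4-ethylundecanal

The longest chain bearing the –CHO group is 11 carbons long (undecane).
An aldehyde (terminal –CHO) is the principal characteristic group, giving the suffix -al.
Number the chain so that the aldehyde carbon is C-1 by definition.
That gives a bromo group at C-2; a chloro group at C-11; an ethyl group at C-4.
Substituent prefixes are cited in alphabetical order (multiplying prefixes like di-/tri- are ignored for ordering).
Putting it together: 2-bromo-11-chloro-4-ethylundecanal.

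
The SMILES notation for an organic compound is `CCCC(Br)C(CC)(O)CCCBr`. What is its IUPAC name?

1,5-dibromo-4-ethyloctan-4-ol

The longest chain bearing the –OH group is 8 carbons long (octane).
An alcohol (–OH) is the principal characteristic group, giving the suffix -ol.
The numbering direction is chosen so that numbering from this end puts the hydroxyl group at C-4 rather than C-5.
With this numbering: the hydroxyl at C-4; bromo groups at C-1 and C-5; an ethyl group at C-4.
Substituent prefixes are cited in alphabetical order (multiplying prefixes like di-/tri- are ignored for ordering).
Putting it together: 1,5-dibromo-4-ethyloctan-4-ol.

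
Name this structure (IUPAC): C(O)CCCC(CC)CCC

5-ethyloctan-1-ol

The longest carbon chain that includes the –OH group has 8 carbons, so the parent hydride is octane.
The highest-priority functional group is an alcohol (–OH), so the name ends in -ol.
Number the chain so that numbering from this end puts the hydroxyl group at C-1 rather than C-8.
That gives the hydroxyl at C-1; an ethyl group at C-5.
Putting it together: 5-ethyloctan-1-ol.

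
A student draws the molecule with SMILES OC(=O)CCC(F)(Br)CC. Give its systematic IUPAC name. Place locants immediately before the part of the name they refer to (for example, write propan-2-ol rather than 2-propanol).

The longest chain bearing the –COOH group is 6 carbons long (hexane).
The highest-priority functional group is a carboxylic acid (terminal –COOH), so the name ends in -oic acid.
Number the chain so that the carboxylic acid carbon is C-1 by definition.
That gives a bromo group at C-4; a fluoro group at C-4.
The substituents are ordered alphabetically, ignoring any di-/tri- multipliers.
Assembling the pieces gives 4-bromo-4-fluorohexanoic acid.

4-bromo-4-fluorohexanoic acid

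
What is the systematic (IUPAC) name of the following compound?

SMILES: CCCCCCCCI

The parent chain contains 8 carbons (octane).
The numbering direction is chosen so that the substituent locant set {1} is lower than {8} at the first point of difference.
That gives an iodo group at C-1.
Assembling the pieces gives 1-iodooctane.

1-iodooctane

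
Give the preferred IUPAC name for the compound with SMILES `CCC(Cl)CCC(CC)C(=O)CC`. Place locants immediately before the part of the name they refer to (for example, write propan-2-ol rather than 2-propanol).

7-chloro-4-ethylnonan-3-one

Counting along the main chain through the carbonyl gives 9 carbons: the parent is nonane.
The highest-priority functional group is a ketone (C=O on an internal carbon), so the name ends in -one.
Choose the numbering such that numbering from this end puts the carbonyl group at C-3 rather than C-7.
With this numbering: the carbonyl at C-3; a chloro group at C-7; an ethyl group at C-4.
The substituents are ordered alphabetically, ignoring any di-/tri- multipliers.
Putting it together: 7-chloro-4-ethylnonan-3-one.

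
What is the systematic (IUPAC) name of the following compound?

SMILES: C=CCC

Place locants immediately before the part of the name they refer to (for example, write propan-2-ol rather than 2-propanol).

The longest chain bearing the multiple bond is 4 carbons long (butane).
A C=C double bond in the chain gives the infix -ene-.
Number the chain so that numbering from this end puts the double bond at C-1 rather than C-3.
This places the double bond between C-1 and C-2.
Putting it together: but-1-ene.

but-1-ene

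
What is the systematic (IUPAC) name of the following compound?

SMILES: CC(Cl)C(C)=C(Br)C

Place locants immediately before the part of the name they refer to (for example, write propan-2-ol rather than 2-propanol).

Counting along the main chain through the multiple bond gives 5 carbons: the parent is pentane.
There is one C=C double bond, indicated by the ending -ene.
Choose the numbering such that numbering from this end puts the double bond at C-2 rather than C-3.
That gives the double bond between C-2 and C-3; a bromo group at C-2; a chloro group at C-4; a methyl group at C-3.
Prefixes are listed alphabetically: bromo, chloro, methyl.
Assembling the pieces gives 2-bromo-4-chloro-3-methylpent-2-ene.

2-bromo-4-chloro-3-methylpent-2-ene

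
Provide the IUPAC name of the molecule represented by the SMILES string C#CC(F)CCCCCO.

6-fluorooct-7-yn-1-ol

The longest chain bearing the –OH group and the multiple bond is 8 carbons long (octane).
An alcohol (–OH) is the principal characteristic group, giving the suffix -ol.
The chain contains a C≡C triple bond, so the unsaturation ending is -yne.
The numbering direction is chosen so that numbering from this end puts the hydroxyl group at C-1 rather than C-8.
With this numbering: the hydroxyl at C-1; the triple bond between C-7 and C-8; a fluoro group at C-6.
Putting it together: 6-fluorooct-7-yn-1-ol.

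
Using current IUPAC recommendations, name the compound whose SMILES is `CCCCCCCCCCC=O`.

The longest carbon chain that includes the –CHO group has 11 carbons, so the parent hydride is undecane.
An aldehyde (terminal –CHO) is the principal characteristic group, giving the suffix -al.
Number the chain so that the aldehyde carbon is C-1 by definition.
Putting it together: undecanal.

undecanal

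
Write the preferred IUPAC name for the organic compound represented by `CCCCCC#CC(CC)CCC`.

4-ethylundec-5-yne

Counting along the main chain through the multiple bond gives 11 carbons: the parent is undecane.
A C≡C triple bond in the chain gives the infix -yne-.
The numbering direction is chosen so that numbering from this end puts the triple bond at C-5 rather than C-6.
That gives the triple bond between C-5 and C-6; an ethyl group at C-4.
The name is 4-ethylundec-5-yne.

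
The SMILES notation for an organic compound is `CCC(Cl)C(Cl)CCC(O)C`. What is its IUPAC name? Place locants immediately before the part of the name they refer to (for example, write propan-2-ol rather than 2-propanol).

The longest carbon chain that includes the –OH group has 8 carbons, so the parent hydride is octane.
The highest-priority functional group is an alcohol (–OH), so the name ends in -ol.
Number the chain so that numbering from this end puts the hydroxyl group at C-2 rather than C-7.
This places the hydroxyl at C-2; chloro groups at C-5 and C-6.
Assembling the pieces gives 5,6-dichlorooctan-2-ol.

5,6-dichlorooctan-2-ol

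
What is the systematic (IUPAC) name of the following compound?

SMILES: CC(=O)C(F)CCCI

Counting along the main chain through the carbonyl gives 6 carbons: the parent is hexane.
The principal characteristic group is a ketone (C=O on an internal carbon), named with the suffix -one.
The numbering direction is chosen so that numbering from this end puts the carbonyl group at C-2 rather than C-5.
This places the carbonyl at C-2; a fluoro group at C-3; an iodo group at C-6.
Prefixes are listed alphabetically: fluoro, iodo.
Putting it together: 3-fluoro-6-iodohexan-2-one.

3-fluoro-6-iodohexan-2-one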